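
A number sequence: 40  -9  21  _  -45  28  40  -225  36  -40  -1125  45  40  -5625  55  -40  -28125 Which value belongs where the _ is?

-40

Split by position mod 3: positions 1, 4, 7, … form one track, and each other residue class forms its own.
Stream A: 40, ?, 40, -40, 40, -40 (oscillating between 40 and -40).
Stream B: -9, -45, -225, -1125, -5625, -28125 (multiplying by 5 each time).
Stream C: 21, 28, 36, 45, 55 (the triangular numbers T_6, T_7, …).
So the missing entry in stream A is -40.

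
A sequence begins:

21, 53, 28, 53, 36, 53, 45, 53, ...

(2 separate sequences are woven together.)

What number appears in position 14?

53

Taking every 2nd term gives 2 separate tracks.
Subsequence A: 21, 28, 36, 45. Triangular numbers n(n+1)/2 for n = 6, 7, ….
Subsequence B: 53, 53, 53, 53. Constant 53.
Position 14 falls in subsequence B as its term 7, giving 53.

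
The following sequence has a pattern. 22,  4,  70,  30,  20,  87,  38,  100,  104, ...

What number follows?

46

Split by position mod 3: positions 1, 4, 7, … form one track, and each other residue class forms its own.
Track A: 22, 30, 38 — adding 8 each time.
Track B: 4, 20, 100 — geometric with ratio 5.
Track C: 70, 87, 104 — linear: a_n = 53 + 17·n.
Position 10 falls in track A as its term 4, giving 46.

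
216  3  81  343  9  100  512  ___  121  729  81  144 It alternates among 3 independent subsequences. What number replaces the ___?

27

Split by position mod 3 into 3 tracks.
Track A = 216, 343, 512, 729: perfect cubes starting at 6³.
Track B = 3, 9, ?, 81: powers of 3.
Track C = 81, 100, 121, 144: perfect squares starting at 9².
Track B's pattern makes the blank 27.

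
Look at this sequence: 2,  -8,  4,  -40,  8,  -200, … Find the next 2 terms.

16, -1000

The terms cycle through 2 interleaved subsequences.
Track A: 2, 4, 8 — successive powers of 2.
Track B: -8, -40, -200 — geometric, ×5 each step.
The 7th slot belongs to track A; its 4th term is 16.
Position 8 → track B, term 4 = -1000.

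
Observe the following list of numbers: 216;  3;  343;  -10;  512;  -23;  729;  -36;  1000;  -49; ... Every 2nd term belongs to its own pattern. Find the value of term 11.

Split by position mod 2 into 2 tracks.
Stream A: 216, 343, 512, 729, 1000 (perfect cubes starting at 6³).
Stream B: 3, -10, -23, -36, -49 (arithmetic, step −13).
Position 11 → stream A, term 6 = 1331.

1331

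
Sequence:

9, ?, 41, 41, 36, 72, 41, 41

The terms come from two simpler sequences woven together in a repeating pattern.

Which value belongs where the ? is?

Reading positions in blocks of 4 reveals the pattern AABB — 2 tracks woven together.
Track A: 9, ?, 36, 72 — geometric with ratio 2.
Track B: 41, 41, 41, 41 — the constant sequence 41.
The gap is track A's term 2; the rule gives 18.

18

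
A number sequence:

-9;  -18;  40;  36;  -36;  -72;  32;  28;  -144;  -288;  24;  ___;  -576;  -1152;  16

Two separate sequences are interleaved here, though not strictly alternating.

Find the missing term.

The slot pattern repeats as AABB (period 4), so there are 2 interleaved tracks.
Track A: -9, -18, -36, -72, -144, -288, -576, -1152 — a geometric progression (common ratio 2).
Track B: 40, 36, 32, 28, 24, ?, 16 — subtracting 4 each time.
Filling track B at index 6 by its rule yields 20.

20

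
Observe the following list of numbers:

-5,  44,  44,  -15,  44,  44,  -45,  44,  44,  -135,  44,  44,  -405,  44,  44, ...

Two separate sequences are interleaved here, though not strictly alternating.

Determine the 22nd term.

Positions follow the repeating pattern ABB; grouping by letter gives 2 tracks.
Track A: -5, -15, -45, -135, -405 (a geometric progression (common ratio 3)).
Track B: 44, 44, 44, 44, 44, 44, 44, 44, 44, 44 (constant 44).
Position 22 falls in track A as its term 8, giving -10935.

-10935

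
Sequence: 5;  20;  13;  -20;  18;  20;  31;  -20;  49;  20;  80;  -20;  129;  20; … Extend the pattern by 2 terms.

209, -20

Taking every 2nd term gives 2 separate tracks.
Track A: 5, 13, 18, 31, 49, 80, 129 — Fibonacci-style (each term is the sum of the two before it).
Track B: 20, -20, 20, -20, 20, -20, 20 — oscillating between 20 and -20.
Term 15 comes from track A (its 8th entry): 209.
Position 16 falls in track B as its term 8, giving -20.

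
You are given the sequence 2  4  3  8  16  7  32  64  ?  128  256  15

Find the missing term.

The slot pattern repeats as AAB (period 3), so there are 2 interleaved tracks.
Stream A: 2, 4, 8, 16, 32, 64, 128, 256 — multiplying by 2 each time.
Stream B: 3, 7, ?, 15 — arithmetic with common difference +4.
So the missing entry in stream B is 11.

11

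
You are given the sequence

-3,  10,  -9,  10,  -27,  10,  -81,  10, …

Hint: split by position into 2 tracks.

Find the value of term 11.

Positions 1, 3, 5, … form one subsequence and positions 2, 4, 6, … form another.
Stream A: -3, -9, -27, -81. Multiplying by 3 each time.
Stream B: 10, 10, 10, 10. Always 10.
Position 11 → stream A, term 6 = -729.

-729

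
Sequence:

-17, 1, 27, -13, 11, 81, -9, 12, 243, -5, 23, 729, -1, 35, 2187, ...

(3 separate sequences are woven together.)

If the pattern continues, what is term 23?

Taking every 3rd term gives 3 separate tracks.
Track A: -17, -13, -9, -5, -1. Arithmetic with common difference +4.
Track B: 1, 11, 12, 23, 35. Fibonacci-style (each term is the sum of the two before it).
Track C: 27, 81, 243, 729, 2187. Powers of 3.
Term 23 comes from track B (its 8th entry): 151.

151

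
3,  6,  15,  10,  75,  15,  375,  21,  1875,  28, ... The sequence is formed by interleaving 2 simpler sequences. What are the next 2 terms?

Taking every 2nd term gives 2 separate tracks.
Track A: 3, 15, 75, 375, 1875 — geometric, ×5 each step.
Track B: 6, 10, 15, 21, 28 — triangular numbers n(n+1)/2 for n = 3, 4, ….
Term 11 comes from track A (its 6th entry): 9375.
Position 12 → track B, term 6 = 36.

9375, 36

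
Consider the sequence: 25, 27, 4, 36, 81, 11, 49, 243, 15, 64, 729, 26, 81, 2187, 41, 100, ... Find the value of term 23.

Taking every 3rd term gives 3 separate tracks.
Subsequence A = 25, 36, 49, 64, 81, 100: consecutive squares n² from n = 5.
Subsequence B = 27, 81, 243, 729, 2187: successive powers of 3.
Subsequence C = 4, 11, 15, 26, 41: each term equals the sum of the previous two.
Term 23 comes from subsequence B (its 8th entry): 59049.

59049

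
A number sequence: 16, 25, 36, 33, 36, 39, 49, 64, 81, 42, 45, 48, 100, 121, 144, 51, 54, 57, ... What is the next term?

Reading positions in blocks of 6 reveals the pattern AAABBB — 2 tracks woven together.
Subsequence A = 16, 25, 36, 49, 64, 81, 100, 121, 144: the squares 4², 5², 6², ….
Subsequence B = 33, 36, 39, 42, 45, 48, 51, 54, 57: linear: a_n = 30 + 3·n.
Term 19 comes from subsequence A (its 10th entry): 169.

169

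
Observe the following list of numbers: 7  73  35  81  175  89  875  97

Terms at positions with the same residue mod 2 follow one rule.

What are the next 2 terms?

4375, 105

Odd-indexed and even-indexed terms follow separate rules.
Track A = 7, 35, 175, 875: a geometric progression (common ratio 5).
Track B = 73, 81, 89, 97: arithmetic with common difference +8.
Position 9 → track A, term 5 = 4375.
Position 10 falls in track B as its term 5, giving 105.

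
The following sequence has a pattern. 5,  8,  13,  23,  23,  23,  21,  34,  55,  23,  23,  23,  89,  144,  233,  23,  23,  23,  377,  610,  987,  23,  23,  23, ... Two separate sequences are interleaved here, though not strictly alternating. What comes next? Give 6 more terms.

1597, 2584, 4181, 23, 23, 23

Reading positions in blocks of 6 reveals the pattern AAABBB — 2 tracks woven together.
Track A: 5, 8, 13, 21, 34, 55, 89, 144, 233, 377, 610, 987 (each term equals the sum of the previous two).
Track B: 23, 23, 23, 23, 23, 23, 23, 23, 23, 23, 23, 23 (the constant sequence 23).
The 25th slot belongs to track A; its 13th term is 1597.
Position 26 → track A, term 14 = 2584.
Position 27 → track A, term 15 = 4181.
The 28th slot belongs to track B; its 13th term is 23.
The 29th slot belongs to track B; its 14th term is 23.
Term 30 comes from track B (its 15th entry): 23.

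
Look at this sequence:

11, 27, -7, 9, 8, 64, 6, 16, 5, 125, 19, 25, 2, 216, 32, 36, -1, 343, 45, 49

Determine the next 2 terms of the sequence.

-4, 512

The terms cycle through 4 interleaved subsequences.
Track A = 11, 8, 5, 2, -1: linear: a_n = 14 − 3·n.
Track B = 27, 64, 125, 216, 343: the cubes 3³, 4³, 5³, ….
Track C = -7, 6, 19, 32, 45: arithmetic, step +13.
Track D = 9, 16, 25, 36, 49: the squares 3², 4², 5², ….
The 21st slot belongs to track A; its 6th term is -4.
Term 22 comes from track B (its 6th entry): 512.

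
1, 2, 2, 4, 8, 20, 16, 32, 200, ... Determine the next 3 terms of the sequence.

64, 128, 2000

Reading positions in blocks of 3 reveals the pattern AAB — 2 tracks woven together.
Track A: 1, 2, 4, 8, 16, 32 (powers 2^0, 2^1, 2^2, …).
Track B: 2, 20, 200 (geometric with ratio 10).
Position 10 → track A, term 7 = 64.
The 11th slot belongs to track A; its 8th term is 128.
Position 12 falls in track B as its term 4, giving 2000.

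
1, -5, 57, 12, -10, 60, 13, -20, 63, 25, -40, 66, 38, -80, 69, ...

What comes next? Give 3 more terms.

Split by position mod 3 into 3 tracks.
Subsequence A = 1, 12, 13, 25, 38: each term equals the sum of the previous two.
Subsequence B = -5, -10, -20, -40, -80: geometric, ×2 each step.
Subsequence C = 57, 60, 63, 66, 69: arithmetic with common difference +3.
Term 16 comes from subsequence A (its 6th entry): 63.
The 17th slot belongs to subsequence B; its 6th term is -160.
The 18th slot belongs to subsequence C; its 6th term is 72.

63, -160, 72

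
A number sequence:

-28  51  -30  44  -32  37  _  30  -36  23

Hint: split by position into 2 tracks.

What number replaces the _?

-34

Taking every 2nd term gives 2 separate tracks.
Stream A: -28, -30, -32, ?, -36 (linear: a_n = -26 − 2·n).
Stream B: 51, 44, 37, 30, 23 (subtracting 7 each time).
Filling stream A at index 4 by its rule yields -34.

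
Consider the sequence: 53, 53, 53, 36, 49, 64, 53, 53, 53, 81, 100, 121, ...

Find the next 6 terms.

53, 53, 53, 144, 169, 196

Reading positions in blocks of 6 reveals the pattern AAABBB — 2 tracks woven together.
Subsequence A: 53, 53, 53, 53, 53, 53 — the constant sequence 53.
Subsequence B: 36, 49, 64, 81, 100, 121 — perfect squares starting at 6².
The 13th slot belongs to subsequence A; its 7th term is 53.
Term 14 comes from subsequence A (its 8th entry): 53.
Position 15 falls in subsequence A as its term 9, giving 53.
The 16th slot belongs to subsequence B; its 7th term is 144.
Position 17 → subsequence B, term 8 = 169.
Term 18 comes from subsequence B (its 9th entry): 196.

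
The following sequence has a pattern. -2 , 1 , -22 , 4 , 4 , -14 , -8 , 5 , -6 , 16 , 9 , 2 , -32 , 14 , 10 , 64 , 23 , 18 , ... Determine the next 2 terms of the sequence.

Taking every 3rd term gives 3 separate tracks.
Stream A: -2, 4, -8, 16, -32, 64 (multiplying by -2 each time).
Stream B: 1, 4, 5, 9, 14, 23 (a Fibonacci-like recurrence a_n = a_{n-1} + a_{n-2}).
Stream C: -22, -14, -6, 2, 10, 18 (arithmetic, step +8).
Position 19 → stream A, term 7 = -128.
Term 20 comes from stream B (its 7th entry): 37.

-128, 37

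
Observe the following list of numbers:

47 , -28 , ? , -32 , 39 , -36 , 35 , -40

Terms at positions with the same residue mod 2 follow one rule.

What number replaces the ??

Odd-indexed and even-indexed terms follow separate rules.
Track A: 47, ?, 39, 35. Linear: a_n = 51 − 4·n.
Track B: -28, -32, -36, -40. Linear: a_n = -24 − 4·n.
Filling track A at index 2 by its rule yields 43.

43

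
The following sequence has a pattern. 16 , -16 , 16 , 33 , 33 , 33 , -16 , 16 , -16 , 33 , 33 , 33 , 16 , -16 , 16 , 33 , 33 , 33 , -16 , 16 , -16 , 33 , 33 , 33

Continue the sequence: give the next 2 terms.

16, -16

The slot pattern repeats as AAABBB (period 6), so there are 2 interleaved tracks.
Stream A is 16, -16, 16, -16, 16, -16, 16, -16, 16, -16, 16, -16, which is the oscillation 16·(−1)^(n+1).
Stream B is 33, 33, 33, 33, 33, 33, 33, 33, 33, 33, 33, 33, which is always 33.
The 25th slot belongs to stream A; its 13th term is 16.
The 26th slot belongs to stream A; its 14th term is -16.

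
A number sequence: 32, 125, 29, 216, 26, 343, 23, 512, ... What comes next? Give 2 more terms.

20, 729

Odd-indexed and even-indexed terms follow separate rules.
Track A is 32, 29, 26, 23, which is linear: a_n = 35 − 3·n.
Track B is 125, 216, 343, 512, which is the cubes 5³, 6³, 7³, ….
Term 9 comes from track A (its 5th entry): 20.
Term 10 comes from track B (its 5th entry): 729.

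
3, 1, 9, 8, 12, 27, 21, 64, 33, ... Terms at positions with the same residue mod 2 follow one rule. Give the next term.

Split by position mod 2 into 2 tracks.
Track A: 3, 9, 12, 21, 33 (a Fibonacci-like recurrence a_n = a_{n-1} + a_{n-2}).
Track B: 1, 8, 27, 64 (perfect cubes starting at 1³).
Position 10 falls in track B as its term 5, giving 125.

125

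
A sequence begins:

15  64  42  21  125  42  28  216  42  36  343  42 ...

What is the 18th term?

Read the sequence 3 terms at a time; column i is its own pattern.
Subsequence A: 15, 21, 28, 36. The triangular numbers T_5, T_6, ….
Subsequence B: 64, 125, 216, 343. Consecutive cubes n³ from n = 4.
Subsequence C: 42, 42, 42, 42. The constant sequence 42.
Term 18 comes from subsequence C (its 6th entry): 42.

42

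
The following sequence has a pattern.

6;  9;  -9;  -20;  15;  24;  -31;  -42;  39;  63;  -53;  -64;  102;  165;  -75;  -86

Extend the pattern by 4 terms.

267, 432, -97, -108

Positions follow the repeating pattern AABB; grouping by letter gives 2 tracks.
Track A: 6, 9, 15, 24, 39, 63, 102, 165 (each term equals the sum of the previous two).
Track B: -9, -20, -31, -42, -53, -64, -75, -86 (arithmetic, step −11).
Position 17 → track A, term 9 = 267.
Position 18 falls in track A as its term 10, giving 432.
Position 19 falls in track B as its term 9, giving -97.
Term 20 comes from track B (its 10th entry): -108.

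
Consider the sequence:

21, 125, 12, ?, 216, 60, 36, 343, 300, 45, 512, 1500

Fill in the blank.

The terms cycle through 3 interleaved subsequences.
Track A: 21, ?, 36, 45 — triangular numbers starting at T_6.
Track B: 125, 216, 343, 512 — perfect cubes starting at 5³.
Track C: 12, 60, 300, 1500 — a geometric progression (common ratio 5).
Track A's pattern makes the blank 28.

28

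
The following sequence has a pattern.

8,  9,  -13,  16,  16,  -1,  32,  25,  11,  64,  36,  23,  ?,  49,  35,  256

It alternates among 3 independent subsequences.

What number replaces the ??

128

Taking every 3rd term gives 3 separate tracks.
Subsequence A: 8, 16, 32, 64, ?, 256 — multiplying by 2 each time.
Subsequence B: 9, 16, 25, 36, 49 — perfect squares starting at 3².
Subsequence C: -13, -1, 11, 23, 35 — linear: a_n = -25 + 12·n.
Subsequence A's pattern makes the blank 128.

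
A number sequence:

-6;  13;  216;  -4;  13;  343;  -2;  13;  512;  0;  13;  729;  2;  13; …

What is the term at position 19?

Taking every 3rd term gives 3 separate tracks.
Subsequence A is -6, -4, -2, 0, 2, which is arithmetic with common difference +2.
Subsequence B is 13, 13, 13, 13, 13, which is always 13.
Subsequence C is 216, 343, 512, 729, which is consecutive cubes n³ from n = 6.
Position 19 → subsequence A, term 7 = 6.

6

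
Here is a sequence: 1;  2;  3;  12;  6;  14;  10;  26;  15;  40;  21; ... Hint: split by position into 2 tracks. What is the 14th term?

Split by position mod 2 into 2 tracks.
Stream A = 1, 3, 6, 10, 15, 21: triangular numbers starting at T_1.
Stream B = 2, 12, 14, 26, 40: a Fibonacci-like recurrence a_n = a_{n-1} + a_{n-2}.
Position 14 falls in stream B as its term 7, giving 106.

106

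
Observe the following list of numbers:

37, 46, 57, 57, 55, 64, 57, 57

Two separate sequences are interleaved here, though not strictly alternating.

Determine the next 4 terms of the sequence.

73, 82, 57, 57

The slot pattern repeats as AABB (period 4), so there are 2 interleaved tracks.
Stream A: 37, 46, 55, 64 (arithmetic with common difference +9).
Stream B: 57, 57, 57, 57 (the constant sequence 57).
Term 9 comes from stream A (its 5th entry): 73.
Position 10 → stream A, term 6 = 82.
The 11th slot belongs to stream B; its 5th term is 57.
The 12th slot belongs to stream B; its 6th term is 57.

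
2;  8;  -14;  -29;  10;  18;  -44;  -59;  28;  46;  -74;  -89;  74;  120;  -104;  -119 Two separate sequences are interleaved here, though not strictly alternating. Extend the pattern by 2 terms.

194, 314

The slot pattern repeats as AABB (period 4), so there are 2 interleaved tracks.
Subsequence A is 2, 8, 10, 18, 28, 46, 74, 120, which is a Fibonacci-like recurrence a_n = a_{n-1} + a_{n-2}.
Subsequence B is -14, -29, -44, -59, -74, -89, -104, -119, which is arithmetic, step −15.
Position 17 falls in subsequence A as its term 9, giving 194.
Position 18 → subsequence A, term 10 = 314.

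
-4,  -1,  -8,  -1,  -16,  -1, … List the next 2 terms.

Positions 1, 3, 5, … form one subsequence and positions 2, 4, 6, … form another.
Subsequence A: -4, -8, -16 — multiplying by 2 each time.
Subsequence B: -1, -1, -1 — the constant sequence -1.
The 7th slot belongs to subsequence A; its 4th term is -32.
Position 8 falls in subsequence B as its term 4, giving -1.

-32, -1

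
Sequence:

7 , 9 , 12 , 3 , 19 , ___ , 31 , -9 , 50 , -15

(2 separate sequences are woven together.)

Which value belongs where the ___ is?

-3

Split by position mod 2 into 2 tracks.
Track A is 7, 12, 19, 31, 50, which is a Fibonacci-like recurrence a_n = a_{n-1} + a_{n-2}.
Track B is 9, 3, ?, -9, -15, which is linear: a_n = 15 − 6·n.
So the missing entry in track B is -3.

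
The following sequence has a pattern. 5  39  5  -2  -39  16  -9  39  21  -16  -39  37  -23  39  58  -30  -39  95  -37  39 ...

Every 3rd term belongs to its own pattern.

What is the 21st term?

153

Split by position mod 3: positions 1, 4, 7, … form one track, and each other residue class forms its own.
Track A: 5, -2, -9, -16, -23, -30, -37 — arithmetic with common difference −7.
Track B: 39, -39, 39, -39, 39, -39, 39 — oscillating between 39 and -39.
Track C: 5, 16, 21, 37, 58, 95 — Fibonacci-style (each term is the sum of the two before it).
Position 21 falls in track C as its term 7, giving 153.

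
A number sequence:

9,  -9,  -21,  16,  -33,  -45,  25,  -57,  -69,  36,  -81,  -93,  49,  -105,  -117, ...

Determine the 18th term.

-141

Reading positions in blocks of 3 reveals the pattern ABB — 2 tracks woven together.
Stream A: 9, 16, 25, 36, 49 — consecutive squares n² from n = 3.
Stream B: -9, -21, -33, -45, -57, -69, -81, -93, -105, -117 — arithmetic, step −12.
Position 18 → stream B, term 12 = -141.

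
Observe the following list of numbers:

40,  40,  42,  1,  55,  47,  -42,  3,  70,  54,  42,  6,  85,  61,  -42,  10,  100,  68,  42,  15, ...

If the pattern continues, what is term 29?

145

Taking every 4th term gives 4 separate tracks.
Subsequence A: 40, 55, 70, 85, 100 — arithmetic with common difference +15.
Subsequence B: 40, 47, 54, 61, 68 — adding 7 each time.
Subsequence C: 42, -42, 42, -42, 42 — oscillating between 42 and -42.
Subsequence D: 1, 3, 6, 10, 15 — triangular numbers starting at T_1.
Position 29 → subsequence A, term 8 = 145.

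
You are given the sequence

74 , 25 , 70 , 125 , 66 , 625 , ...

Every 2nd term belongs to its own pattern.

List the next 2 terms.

62, 3125

Odd-indexed and even-indexed terms follow separate rules.
Track A: 74, 70, 66 — linear: a_n = 78 − 4·n.
Track B: 25, 125, 625 — powers of 5.
Position 7 falls in track A as its term 4, giving 62.
Position 8 → track B, term 4 = 3125.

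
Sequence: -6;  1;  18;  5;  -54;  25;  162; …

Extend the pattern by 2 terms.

Split by position mod 2 into 2 tracks.
Stream A: -6, 18, -54, 162. Multiplying by -3 each time.
Stream B: 1, 5, 25. Successive powers of 5.
Term 8 comes from stream B (its 4th entry): 125.
The 9th slot belongs to stream A; its 5th term is -486.

125, -486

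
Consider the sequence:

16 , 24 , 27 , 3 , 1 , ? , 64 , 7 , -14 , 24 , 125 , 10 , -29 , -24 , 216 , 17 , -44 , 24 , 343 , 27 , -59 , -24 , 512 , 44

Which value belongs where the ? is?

-24

Split by position mod 4: positions 1, 5, 9, … form one track, and each other residue class forms its own.
Track A: 16, 1, -14, -29, -44, -59 — linear: a_n = 31 − 15·n.
Track B: 24, ?, 24, -24, 24, -24 — oscillating between 24 and -24.
Track C: 27, 64, 125, 216, 343, 512 — the cubes 3³, 4³, 5³, ….
Track D: 3, 7, 10, 17, 27, 44 — a Fibonacci-like recurrence a_n = a_{n-1} + a_{n-2}.
So the missing entry in track B is -24.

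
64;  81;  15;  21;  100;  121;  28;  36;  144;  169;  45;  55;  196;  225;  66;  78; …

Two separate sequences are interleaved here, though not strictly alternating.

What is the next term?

256

Reading positions in blocks of 4 reveals the pattern AABB — 2 tracks woven together.
Stream A: 64, 81, 100, 121, 144, 169, 196, 225 — consecutive squares n² from n = 8.
Stream B: 15, 21, 28, 36, 45, 55, 66, 78 — triangular numbers n(n+1)/2 for n = 5, 6, ….
Term 17 comes from stream A (its 9th entry): 256.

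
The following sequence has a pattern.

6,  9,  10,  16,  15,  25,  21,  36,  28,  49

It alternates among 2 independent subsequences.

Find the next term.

36

Split by position mod 2 into 2 tracks.
Subsequence A: 6, 10, 15, 21, 28. Triangular numbers n(n+1)/2 for n = 3, 4, ….
Subsequence B: 9, 16, 25, 36, 49. The squares 3², 4², 5², ….
Position 11 falls in subsequence A as its term 6, giving 36.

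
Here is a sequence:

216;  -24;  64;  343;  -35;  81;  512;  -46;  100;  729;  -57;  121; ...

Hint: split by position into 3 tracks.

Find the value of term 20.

The terms cycle through 3 interleaved subsequences.
Track A = 216, 343, 512, 729: consecutive cubes n³ from n = 6.
Track B = -24, -35, -46, -57: arithmetic, step −11.
Track C = 64, 81, 100, 121: the squares 8², 9², 10², ….
The 20th slot belongs to track B; its 7th term is -90.

-90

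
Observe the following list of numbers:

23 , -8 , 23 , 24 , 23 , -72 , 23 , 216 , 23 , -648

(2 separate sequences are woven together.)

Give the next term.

Taking every 2nd term gives 2 separate tracks.
Track A is 23, 23, 23, 23, 23, which is always 23.
Track B is -8, 24, -72, 216, -648, which is geometric, ×-3 each step.
Position 11 → track A, term 6 = 23.

23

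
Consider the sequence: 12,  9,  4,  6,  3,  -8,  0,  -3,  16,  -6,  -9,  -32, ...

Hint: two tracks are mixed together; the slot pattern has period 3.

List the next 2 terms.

-12, -15

Reading positions in blocks of 3 reveals the pattern AAB — 2 tracks woven together.
Track A: 12, 9, 6, 3, 0, -3, -6, -9 (arithmetic, step −3).
Track B: 4, -8, 16, -32 (multiplying by -2 each time).
Term 13 comes from track A (its 9th entry): -12.
Position 14 → track A, term 10 = -15.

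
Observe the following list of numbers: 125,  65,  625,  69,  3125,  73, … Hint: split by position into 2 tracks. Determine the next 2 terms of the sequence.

Odd-indexed and even-indexed terms follow separate rules.
Subsequence A: 125, 625, 3125. Powers 5^3, 5^4, 5^5, ….
Subsequence B: 65, 69, 73. Arithmetic with common difference +4.
Position 7 falls in subsequence A as its term 4, giving 15625.
Term 8 comes from subsequence B (its 4th entry): 77.

15625, 77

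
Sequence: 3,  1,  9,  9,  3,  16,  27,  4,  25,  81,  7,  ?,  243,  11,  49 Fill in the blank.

36

Split by position mod 3: positions 1, 4, 7, … form one track, and each other residue class forms its own.
Subsequence A is 3, 9, 27, 81, 243, which is powers of 3.
Subsequence B is 1, 3, 4, 7, 11, which is a Fibonacci-like recurrence a_n = a_{n-1} + a_{n-2}.
Subsequence C is 9, 16, 25, ?, 49, which is the squares 3², 4², 5², ….
Filling subsequence C at index 4 by its rule yields 36.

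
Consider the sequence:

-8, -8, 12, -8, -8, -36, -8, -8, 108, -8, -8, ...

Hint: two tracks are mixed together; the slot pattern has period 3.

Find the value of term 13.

-8

Positions follow the repeating pattern AAB; grouping by letter gives 2 tracks.
Track A is -8, -8, -8, -8, -8, -8, -8, -8, which is the constant sequence -8.
Track B is 12, -36, 108, which is a geometric progression (common ratio -3).
Position 13 falls in track A as its term 9, giving -8.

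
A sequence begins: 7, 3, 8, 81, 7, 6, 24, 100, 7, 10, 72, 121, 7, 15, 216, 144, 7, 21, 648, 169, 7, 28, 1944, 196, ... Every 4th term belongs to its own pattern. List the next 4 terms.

Split by position mod 4 into 4 tracks.
Stream A: 7, 7, 7, 7, 7, 7 (constant 7).
Stream B: 3, 6, 10, 15, 21, 28 (triangular numbers n(n+1)/2 for n = 2, 3, …).
Stream C: 8, 24, 72, 216, 648, 1944 (a geometric progression (common ratio 3)).
Stream D: 81, 100, 121, 144, 169, 196 (the squares 9², 10², 11², …).
Position 25 → stream A, term 7 = 7.
The 26th slot belongs to stream B; its 7th term is 36.
Position 27 → stream C, term 7 = 5832.
The 28th slot belongs to stream D; its 7th term is 225.

7, 36, 5832, 225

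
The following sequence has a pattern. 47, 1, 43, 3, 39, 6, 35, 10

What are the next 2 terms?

Split by position mod 2 into 2 tracks.
Stream A: 47, 43, 39, 35 — arithmetic with common difference −4.
Stream B: 1, 3, 6, 10 — the triangular numbers T_1, T_2, ….
Term 9 comes from stream A (its 5th entry): 31.
Position 10 → stream B, term 5 = 15.

31, 15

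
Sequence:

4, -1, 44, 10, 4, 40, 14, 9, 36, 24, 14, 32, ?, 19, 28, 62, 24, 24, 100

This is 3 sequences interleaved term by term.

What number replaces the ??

The terms cycle through 3 interleaved subsequences.
Track A: 4, 10, 14, 24, ?, 62, 100 — a Fibonacci-like recurrence a_n = a_{n-1} + a_{n-2}.
Track B: -1, 4, 9, 14, 19, 24 — arithmetic with common difference +5.
Track C: 44, 40, 36, 32, 28, 24 — linear: a_n = 48 − 4·n.
Filling track A at index 5 by its rule yields 38.

38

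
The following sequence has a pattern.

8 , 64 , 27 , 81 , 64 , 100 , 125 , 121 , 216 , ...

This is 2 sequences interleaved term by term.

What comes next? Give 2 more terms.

Split by position mod 2 into 2 tracks.
Subsequence A: 8, 27, 64, 125, 216 (the cubes 2³, 3³, 4³, …).
Subsequence B: 64, 81, 100, 121 (the squares 8², 9², 10², …).
Term 10 comes from subsequence B (its 5th entry): 144.
Position 11 → subsequence A, term 6 = 343.

144, 343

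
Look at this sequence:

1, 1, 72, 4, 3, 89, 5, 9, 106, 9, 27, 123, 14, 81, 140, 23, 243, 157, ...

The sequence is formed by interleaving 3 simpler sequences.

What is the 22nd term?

60

Taking every 3rd term gives 3 separate tracks.
Track A is 1, 4, 5, 9, 14, 23, which is each term equals the sum of the previous two.
Track B is 1, 3, 9, 27, 81, 243, which is multiplying by 3 each time.
Track C is 72, 89, 106, 123, 140, 157, which is adding 17 each time.
Term 22 comes from track A (its 8th entry): 60.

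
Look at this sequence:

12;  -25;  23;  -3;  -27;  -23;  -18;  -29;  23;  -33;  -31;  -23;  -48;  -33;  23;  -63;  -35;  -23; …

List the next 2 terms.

The terms cycle through 3 interleaved subsequences.
Track A: 12, -3, -18, -33, -48, -63 — linear: a_n = 27 − 15·n.
Track B: -25, -27, -29, -31, -33, -35 — subtracting 2 each time.
Track C: 23, -23, 23, -23, 23, -23 — oscillating between 23 and -23.
The 19th slot belongs to track A; its 7th term is -78.
Term 20 comes from track B (its 7th entry): -37.

-78, -37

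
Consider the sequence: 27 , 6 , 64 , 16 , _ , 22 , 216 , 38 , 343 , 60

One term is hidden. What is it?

Taking every 2nd term gives 2 separate tracks.
Subsequence A = 27, 64, ?, 216, 343: consecutive cubes n³ from n = 3.
Subsequence B = 6, 16, 22, 38, 60: a Fibonacci-like recurrence a_n = a_{n-1} + a_{n-2}.
Filling subsequence A at index 3 by its rule yields 125.

125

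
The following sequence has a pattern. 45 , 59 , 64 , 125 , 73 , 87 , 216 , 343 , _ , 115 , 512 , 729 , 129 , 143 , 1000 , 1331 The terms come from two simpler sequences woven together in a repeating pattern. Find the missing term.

101

Reading positions in blocks of 4 reveals the pattern AABB — 2 tracks woven together.
Stream A is 45, 59, 73, 87, ?, 115, 129, 143, which is arithmetic with common difference +14.
Stream B is 64, 125, 216, 343, 512, 729, 1000, 1331, which is the cubes 4³, 5³, 6³, ….
The gap is stream A's term 5; the rule gives 101.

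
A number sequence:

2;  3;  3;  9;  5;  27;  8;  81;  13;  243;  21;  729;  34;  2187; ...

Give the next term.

Taking every 2nd term gives 2 separate tracks.
Track A: 2, 3, 5, 8, 13, 21, 34 (each term equals the sum of the previous two).
Track B: 3, 9, 27, 81, 243, 729, 2187 (geometric with ratio 3).
Term 15 comes from track A (its 8th entry): 55.

55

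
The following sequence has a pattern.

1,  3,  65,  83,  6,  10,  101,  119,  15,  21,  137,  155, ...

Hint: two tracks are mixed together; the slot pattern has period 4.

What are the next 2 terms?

Reading positions in blocks of 4 reveals the pattern AABB — 2 tracks woven together.
Stream A: 1, 3, 6, 10, 15, 21 — the triangular numbers T_1, T_2, ….
Stream B: 65, 83, 101, 119, 137, 155 — adding 18 each time.
Position 13 → stream A, term 7 = 28.
Position 14 falls in stream A as its term 8, giving 36.

28, 36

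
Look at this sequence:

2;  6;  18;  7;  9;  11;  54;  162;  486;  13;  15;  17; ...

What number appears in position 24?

29

Reading positions in blocks of 6 reveals the pattern AAABBB — 2 tracks woven together.
Subsequence A is 2, 6, 18, 54, 162, 486, which is multiplying by 3 each time.
Subsequence B is 7, 9, 11, 13, 15, 17, which is linear: a_n = 5 + 2·n.
Position 24 falls in subsequence B as its term 12, giving 29.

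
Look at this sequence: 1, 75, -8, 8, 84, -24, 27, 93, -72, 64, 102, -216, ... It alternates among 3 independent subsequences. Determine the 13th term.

125

Split by position mod 3: positions 1, 4, 7, … form one track, and each other residue class forms its own.
Stream A: 1, 8, 27, 64. Consecutive cubes n³ from n = 1.
Stream B: 75, 84, 93, 102. Linear: a_n = 66 + 9·n.
Stream C: -8, -24, -72, -216. A geometric progression (common ratio 3).
The 13th slot belongs to stream A; its 5th term is 125.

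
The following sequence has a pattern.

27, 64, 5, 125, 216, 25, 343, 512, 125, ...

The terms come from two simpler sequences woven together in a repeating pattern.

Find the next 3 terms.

729, 1000, 625

Reading positions in blocks of 3 reveals the pattern AAB — 2 tracks woven together.
Stream A: 27, 64, 125, 216, 343, 512. Consecutive cubes n³ from n = 3.
Stream B: 5, 25, 125. Successive powers of 5.
Position 10 → stream A, term 7 = 729.
Term 11 comes from stream A (its 8th entry): 1000.
The 12th slot belongs to stream B; its 4th term is 625.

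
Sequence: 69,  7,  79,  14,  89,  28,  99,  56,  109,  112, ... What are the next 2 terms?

Taking every 2nd term gives 2 separate tracks.
Stream A: 69, 79, 89, 99, 109. Adding 10 each time.
Stream B: 7, 14, 28, 56, 112. A geometric progression (common ratio 2).
Position 11 → stream A, term 6 = 119.
Position 12 → stream B, term 6 = 224.

119, 224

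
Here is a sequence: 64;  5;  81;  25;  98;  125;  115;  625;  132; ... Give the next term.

The terms cycle through 2 interleaved subsequences.
Subsequence A = 64, 81, 98, 115, 132: adding 17 each time.
Subsequence B = 5, 25, 125, 625: powers of 5.
Term 10 comes from subsequence B (its 5th entry): 3125.

3125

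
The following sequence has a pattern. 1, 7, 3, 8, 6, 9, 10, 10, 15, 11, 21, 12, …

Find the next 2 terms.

28, 13

Positions 1, 3, 5, … form one subsequence and positions 2, 4, 6, … form another.
Stream A is 1, 3, 6, 10, 15, 21, which is triangular numbers n(n+1)/2 for n = 1, 2, ….
Stream B is 7, 8, 9, 10, 11, 12, which is adding 1 each time.
Term 13 comes from stream A (its 7th entry): 28.
Position 14 → stream B, term 7 = 13.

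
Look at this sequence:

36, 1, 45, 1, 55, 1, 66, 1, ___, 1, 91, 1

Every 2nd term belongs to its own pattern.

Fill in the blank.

78

The terms cycle through 2 interleaved subsequences.
Subsequence A is 36, 45, 55, 66, ?, 91, which is the triangular numbers T_8, T_9, ….
Subsequence B is 1, 1, 1, 1, 1, 1, which is always 1.
So the missing entry in subsequence A is 78.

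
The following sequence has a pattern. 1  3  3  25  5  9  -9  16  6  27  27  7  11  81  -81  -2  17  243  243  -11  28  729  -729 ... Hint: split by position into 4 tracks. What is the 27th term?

Split by position mod 4 into 4 tracks.
Stream A = 1, 5, 6, 11, 17, 28: Fibonacci-style (each term is the sum of the two before it).
Stream B = 3, 9, 27, 81, 243, 729: powers of 3.
Stream C = 3, -9, 27, -81, 243, -729: geometric, ×-3 each step.
Stream D = 25, 16, 7, -2, -11: subtracting 9 each time.
Position 27 → stream C, term 7 = 2187.

2187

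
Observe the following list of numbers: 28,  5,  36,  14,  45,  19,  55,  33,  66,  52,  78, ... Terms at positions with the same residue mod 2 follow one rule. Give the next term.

85

Taking every 2nd term gives 2 separate tracks.
Track A: 28, 36, 45, 55, 66, 78 — triangular numbers n(n+1)/2 for n = 7, 8, ….
Track B: 5, 14, 19, 33, 52 — each term equals the sum of the previous two.
Position 12 falls in track B as its term 6, giving 85.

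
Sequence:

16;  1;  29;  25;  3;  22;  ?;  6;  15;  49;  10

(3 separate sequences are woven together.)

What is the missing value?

Read the sequence 3 terms at a time; column i is its own pattern.
Stream A: 16, 25, ?, 49. Consecutive squares n² from n = 4.
Stream B: 1, 3, 6, 10. The triangular numbers T_1, T_2, ….
Stream C: 29, 22, 15. Subtracting 7 each time.
The gap is stream A's term 3; the rule gives 36.

36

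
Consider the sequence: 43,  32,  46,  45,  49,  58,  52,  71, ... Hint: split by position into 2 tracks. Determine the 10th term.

84

The terms cycle through 2 interleaved subsequences.
Track A: 43, 46, 49, 52 (linear: a_n = 40 + 3·n).
Track B: 32, 45, 58, 71 (adding 13 each time).
The 10th slot belongs to track B; its 5th term is 84.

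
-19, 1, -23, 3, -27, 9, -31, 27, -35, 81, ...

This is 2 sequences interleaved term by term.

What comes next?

-39

Split by position mod 2 into 2 tracks.
Stream A = -19, -23, -27, -31, -35: linear: a_n = -15 − 4·n.
Stream B = 1, 3, 9, 27, 81: powers of 3.
Position 11 → stream A, term 6 = -39.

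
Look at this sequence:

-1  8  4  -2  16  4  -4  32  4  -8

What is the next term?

64

Read the sequence 3 terms at a time; column i is its own pattern.
Track A: -1, -2, -4, -8 — a geometric progression (common ratio 2).
Track B: 8, 16, 32 — powers of 2.
Track C: 4, 4, 4 — constant 4.
Term 11 comes from track B (its 4th entry): 64.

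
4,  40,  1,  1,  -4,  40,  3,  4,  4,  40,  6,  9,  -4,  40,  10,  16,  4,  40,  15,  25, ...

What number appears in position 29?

The terms cycle through 4 interleaved subsequences.
Stream A = 4, -4, 4, -4, 4: alternating ±4.
Stream B = 40, 40, 40, 40, 40: always 40.
Stream C = 1, 3, 6, 10, 15: the triangular numbers T_1, T_2, ….
Stream D = 1, 4, 9, 16, 25: consecutive squares n² from n = 1.
Position 29 → stream A, term 8 = -4.

-4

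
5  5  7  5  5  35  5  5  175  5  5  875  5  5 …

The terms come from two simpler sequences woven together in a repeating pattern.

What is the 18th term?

Positions follow the repeating pattern AAB; grouping by letter gives 2 tracks.
Track A = 5, 5, 5, 5, 5, 5, 5, 5, 5, 5: constant 5.
Track B = 7, 35, 175, 875: geometric, ×5 each step.
The 18th slot belongs to track B; its 6th term is 21875.

21875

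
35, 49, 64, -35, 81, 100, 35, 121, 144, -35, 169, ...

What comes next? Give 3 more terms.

196, 35, 225

Reading positions in blocks of 3 reveals the pattern ABB — 2 tracks woven together.
Track A = 35, -35, 35, -35: oscillating between 35 and -35.
Track B = 49, 64, 81, 100, 121, 144, 169: perfect squares starting at 7².
Term 12 comes from track B (its 8th entry): 196.
Position 13 → track A, term 5 = 35.
Position 14 → track B, term 9 = 225.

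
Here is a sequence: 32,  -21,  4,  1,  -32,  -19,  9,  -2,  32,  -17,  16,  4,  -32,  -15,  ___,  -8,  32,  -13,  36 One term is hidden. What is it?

Read the sequence 4 terms at a time; column i is its own pattern.
Subsequence A: 32, -32, 32, -32, 32 — oscillating between 32 and -32.
Subsequence B: -21, -19, -17, -15, -13 — linear: a_n = -23 + 2·n.
Subsequence C: 4, 9, 16, ?, 36 — consecutive squares n² from n = 2.
Subsequence D: 1, -2, 4, -8 — geometric with ratio -2.
Subsequence C's pattern makes the blank 25.

25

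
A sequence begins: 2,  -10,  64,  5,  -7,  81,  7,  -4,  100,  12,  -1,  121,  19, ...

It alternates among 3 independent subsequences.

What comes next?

2

The terms cycle through 3 interleaved subsequences.
Track A: 2, 5, 7, 12, 19. Each term equals the sum of the previous two.
Track B: -10, -7, -4, -1. Arithmetic with common difference +3.
Track C: 64, 81, 100, 121. Consecutive squares n² from n = 8.
Position 14 falls in track B as its term 5, giving 2.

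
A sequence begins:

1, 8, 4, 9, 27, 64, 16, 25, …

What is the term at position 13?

The slot pattern repeats as AABB (period 4), so there are 2 interleaved tracks.
Subsequence A is 1, 8, 27, 64, which is consecutive cubes n³ from n = 1.
Subsequence B is 4, 9, 16, 25, which is consecutive squares n² from n = 2.
Position 13 → subsequence A, term 7 = 343.

343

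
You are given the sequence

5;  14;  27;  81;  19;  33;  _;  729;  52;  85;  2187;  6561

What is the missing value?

Reading positions in blocks of 4 reveals the pattern AABB — 2 tracks woven together.
Track A is 5, 14, 19, 33, 52, 85, which is Fibonacci-style (each term is the sum of the two before it).
Track B is 27, 81, ?, 729, 2187, 6561, which is powers 3^3, 3^4, 3^5, ….
Filling track B at index 3 by its rule yields 243.

243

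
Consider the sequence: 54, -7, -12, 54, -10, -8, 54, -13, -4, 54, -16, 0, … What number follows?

54

Split by position mod 3 into 3 tracks.
Track A is 54, 54, 54, 54, which is constant 54.
Track B is -7, -10, -13, -16, which is arithmetic, step −3.
Track C is -12, -8, -4, 0, which is adding 4 each time.
The 13th slot belongs to track A; its 5th term is 54.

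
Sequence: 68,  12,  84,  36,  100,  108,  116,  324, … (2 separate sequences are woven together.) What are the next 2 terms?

132, 972

The terms cycle through 2 interleaved subsequences.
Stream A = 68, 84, 100, 116: adding 16 each time.
Stream B = 12, 36, 108, 324: geometric with ratio 3.
The 9th slot belongs to stream A; its 5th term is 132.
Position 10 → stream B, term 5 = 972.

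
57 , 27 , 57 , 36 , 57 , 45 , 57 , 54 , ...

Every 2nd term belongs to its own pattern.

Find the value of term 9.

Positions 1, 3, 5, … form one subsequence and positions 2, 4, 6, … form another.
Track A: 57, 57, 57, 57. The constant sequence 57.
Track B: 27, 36, 45, 54. Linear: a_n = 18 + 9·n.
Position 9 → track A, term 5 = 57.

57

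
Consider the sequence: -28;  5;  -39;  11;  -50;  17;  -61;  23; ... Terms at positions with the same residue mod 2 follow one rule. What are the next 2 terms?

Positions 1, 3, 5, … form one subsequence and positions 2, 4, 6, … form another.
Track A = -28, -39, -50, -61: linear: a_n = -17 − 11·n.
Track B = 5, 11, 17, 23: linear: a_n = -1 + 6·n.
Position 9 falls in track A as its term 5, giving -72.
Position 10 → track B, term 5 = 29.

-72, 29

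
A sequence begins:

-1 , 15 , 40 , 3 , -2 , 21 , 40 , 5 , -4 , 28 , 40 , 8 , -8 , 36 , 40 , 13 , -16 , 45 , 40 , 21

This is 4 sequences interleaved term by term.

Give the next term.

-32

Read the sequence 4 terms at a time; column i is its own pattern.
Subsequence A is -1, -2, -4, -8, -16, which is geometric, ×2 each step.
Subsequence B is 15, 21, 28, 36, 45, which is triangular numbers starting at T_5.
Subsequence C is 40, 40, 40, 40, 40, which is the constant sequence 40.
Subsequence D is 3, 5, 8, 13, 21, which is a Fibonacci-like recurrence a_n = a_{n-1} + a_{n-2}.
Term 21 comes from subsequence A (its 6th entry): -32.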